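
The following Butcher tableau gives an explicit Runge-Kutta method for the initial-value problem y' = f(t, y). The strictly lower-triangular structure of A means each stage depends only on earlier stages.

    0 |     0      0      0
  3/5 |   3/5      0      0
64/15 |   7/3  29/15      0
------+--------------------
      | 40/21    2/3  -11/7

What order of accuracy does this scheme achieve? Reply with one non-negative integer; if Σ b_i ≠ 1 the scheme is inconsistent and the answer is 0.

1

b = (40/21, 2/3, -11/7)
c = (0, 3/5, 64/15)
Ac = (0, 0, 29/25)
Σ b_i: 40/21·1 + 2/3·1 + (-11/7)·1 = 1 ✓
b·c: 2/3·3/5 + (-11/7)·64/15 = -662/105 ≠ 1/2 ⇒ order 1.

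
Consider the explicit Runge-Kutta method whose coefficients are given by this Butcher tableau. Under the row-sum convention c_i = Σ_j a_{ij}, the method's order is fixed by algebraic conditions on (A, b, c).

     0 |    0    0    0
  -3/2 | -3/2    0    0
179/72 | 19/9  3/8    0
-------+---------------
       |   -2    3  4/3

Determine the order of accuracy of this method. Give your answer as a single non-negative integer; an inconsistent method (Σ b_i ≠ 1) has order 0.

b = (-2, 3, 4/3)
c = (0, -3/2, 179/72)
Ac = (0, 0, -9/16)
Σ b_i: (-2)·1 + 3·1 + 4/3·1 = 7/3 ≠ 1 ⇒ order 0.

0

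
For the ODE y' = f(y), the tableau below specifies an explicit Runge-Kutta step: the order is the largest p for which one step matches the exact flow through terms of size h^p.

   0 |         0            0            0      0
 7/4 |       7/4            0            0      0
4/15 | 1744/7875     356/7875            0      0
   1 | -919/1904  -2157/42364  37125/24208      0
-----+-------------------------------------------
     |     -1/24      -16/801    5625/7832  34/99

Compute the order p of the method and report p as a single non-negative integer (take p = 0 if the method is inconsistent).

4

b = (-1/24, -16/801, 5625/7832, 34/99)
c = (0, 7/4, 4/15, 1)
Ac = (0, 0, 89/1125, 87/272)
Σ b_i: (-1/24)·1 + (-16/801)·1 + 5625/7832·1 + 34/99·1 = 1 ✓
b·c: (-16/801)·7/4 + 5625/7832·4/15 + 34/99·1 = 1/2 ✓
b·c²: (-16/801)·49/16 + 5625/7832·16/225 + 34/99·1 = 1/3 ✓
b·Ac: 5625/7832·89/1125 + 34/99·87/272 = 1/6 ✓
b·c³: (-16/801)·343/64 + 5625/7832·64/3375 + 34/99·1 = 1/4 ✓
b·(c∘Ac): 5625/7832·356/16875 + 34/99·87/272 = 1/8 ✓
b·Ac²: 5625/7832·623/4500 + 34/99·(-3/64) = 1/12 ✓
b·A²c: 34/99·33/272 = 1/24 ✓; 4 stages ⇒ order 4.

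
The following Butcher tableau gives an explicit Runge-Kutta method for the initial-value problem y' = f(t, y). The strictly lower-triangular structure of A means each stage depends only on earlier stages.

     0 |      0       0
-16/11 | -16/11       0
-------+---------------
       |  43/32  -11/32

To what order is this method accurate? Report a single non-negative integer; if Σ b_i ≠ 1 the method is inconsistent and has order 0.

b = (43/32, -11/32)
c = (0, -16/11)
Σ b_i: 43/32·1 + (-11/32)·1 = 1 ✓
b·c: (-11/32)·(-16/11) = 1/2 ✓; 2 stages ⇒ order 2.

2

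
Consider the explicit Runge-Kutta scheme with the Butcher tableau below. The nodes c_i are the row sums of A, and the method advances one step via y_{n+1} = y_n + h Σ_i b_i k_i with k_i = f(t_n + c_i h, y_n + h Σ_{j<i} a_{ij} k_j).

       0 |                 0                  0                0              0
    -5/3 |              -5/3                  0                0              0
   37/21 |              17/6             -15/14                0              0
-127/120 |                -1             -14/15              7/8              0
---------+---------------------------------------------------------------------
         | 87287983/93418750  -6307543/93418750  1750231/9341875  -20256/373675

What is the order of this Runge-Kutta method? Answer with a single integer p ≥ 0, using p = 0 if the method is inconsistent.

3

b = (87287983/93418750, -6307543/93418750, 1750231/9341875, -20256/373675)
c = (0, -5/3, 37/21, -127/120)
Ac = (0, 0, 25/14, 223/72)
Σ b_i: 87287983/93418750·1 + (-6307543/93418750)·1 + 1750231/9341875·1 + (-20256/373675)·1 = 1 ✓
b·c: (-6307543/93418750)·(-5/3) + 1750231/9341875·37/21 + (-20256/373675)·(-127/120) = 1/2 ✓
b·c²: (-6307543/93418750)·25/9 + 1750231/9341875·1369/441 + (-20256/373675)·16129/14400 = 1/3 ✓
b·Ac: 1750231/9341875·25/14 + (-20256/373675)·223/72 = 1/6 ✓
b·c³: (-6307543/93418750)·(-125/27) + 1750231/9341875·50653/9261 + (-20256/373675)·(-2048383/1728000) = 65990382211/47083050000 ≠ 1/4 ⇒ order 3.
b·(c∘Ac): 1750231/9341875·925/294 + (-20256/373675)·(-28321/8640) = 12899888/16815375 ≠ 1/8
b·Ac²: 1750231/9341875·(-125/42) + (-20256/373675)·187/1512 = -26569121/47083050 ≠ 1/12
b·A²c: (-20256/373675)·25/16 = -1266/14947 ≠ 1/24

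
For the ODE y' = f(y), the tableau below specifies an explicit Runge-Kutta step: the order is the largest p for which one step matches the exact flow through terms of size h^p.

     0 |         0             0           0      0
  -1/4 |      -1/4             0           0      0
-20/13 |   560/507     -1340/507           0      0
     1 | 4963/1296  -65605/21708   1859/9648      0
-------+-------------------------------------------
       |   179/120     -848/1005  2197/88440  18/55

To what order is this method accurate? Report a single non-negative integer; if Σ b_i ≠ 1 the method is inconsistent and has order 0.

b = (179/120, -848/1005, 2197/88440, 18/55)
c = (0, -1/4, -20/13, 1)
Ac = (0, 0, 335/507, 595/1296)
Σ b_i: 179/120·1 + (-848/1005)·1 + 2197/88440·1 + 18/55·1 = 1 ✓
b·c: (-848/1005)·(-1/4) + 2197/88440·(-20/13) + 18/55·1 = 1/2 ✓
b·c²: (-848/1005)·1/16 + 2197/88440·400/169 + 18/55·1 = 1/3 ✓
b·Ac: 2197/88440·335/507 + 18/55·595/1296 = 1/6 ✓
b·c³: (-848/1005)·(-1/64) + 2197/88440·(-8000/2197) + 18/55·1 = 1/4 ✓
b·(c∘Ac): 2197/88440·(-6700/6591) + 18/55·595/1296 = 1/8 ✓
b·Ac²: 2197/88440·(-335/2028) + 18/55·1385/5184 = 1/12 ✓
b·A²c: 18/55·55/432 = 1/24 ✓; 4 stages ⇒ order 4.

4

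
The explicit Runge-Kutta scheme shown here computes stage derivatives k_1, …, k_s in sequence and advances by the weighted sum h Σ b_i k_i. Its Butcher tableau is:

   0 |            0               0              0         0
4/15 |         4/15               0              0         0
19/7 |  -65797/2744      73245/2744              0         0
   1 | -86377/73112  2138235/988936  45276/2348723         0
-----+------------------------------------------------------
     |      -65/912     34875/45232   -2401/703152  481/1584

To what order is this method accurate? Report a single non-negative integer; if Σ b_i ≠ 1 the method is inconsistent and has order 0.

b = (-65/912, 34875/45232, -2401/703152, 481/1584)
c = (0, 4/15, 19/7, 1)
Ac = (0, 0, 4883/686, 605/962)
Σ b_i: (-65/912)·1 + 34875/45232·1 + (-2401/703152)·1 + 481/1584·1 = 1 ✓
b·c: 34875/45232·4/15 + (-2401/703152)·19/7 + 481/1584·1 = 1/2 ✓
b·c²: 34875/45232·16/225 + (-2401/703152)·361/49 + 481/1584·1 = 1/3 ✓
b·Ac: (-2401/703152)·4883/686 + 481/1584·605/962 = 1/6 ✓
b·c³: 34875/45232·64/3375 + (-2401/703152)·6859/343 + 481/1584·1 = 1/4 ✓
b·(c∘Ac): (-2401/703152)·92777/4802 + 481/1584·605/962 = 1/8 ✓
b·Ac²: (-2401/703152)·9766/5145 + 481/1584·2134/7215 = 1/12 ✓
b·A²c: 481/1584·66/481 = 1/24 ✓; 4 stages ⇒ order 4.

4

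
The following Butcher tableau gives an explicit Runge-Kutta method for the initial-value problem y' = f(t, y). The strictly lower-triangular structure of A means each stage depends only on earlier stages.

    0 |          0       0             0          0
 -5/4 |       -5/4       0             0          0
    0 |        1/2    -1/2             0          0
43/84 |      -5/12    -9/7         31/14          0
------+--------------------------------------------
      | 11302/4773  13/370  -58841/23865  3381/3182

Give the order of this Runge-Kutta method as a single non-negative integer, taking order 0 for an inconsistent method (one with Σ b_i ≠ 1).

b = (11302/4773, 13/370, -58841/23865, 3381/3182)
c = (0, -5/4, 0, 43/84)
Ac = (0, 0, 5/8, 45/28)
Σ b_i: 11302/4773·1 + 13/370·1 + (-58841/23865)·1 + 3381/3182·1 = 1 ✓
b·c: 13/370·(-5/4) + 3381/3182·43/84 = 1/2 ✓
b·c²: 13/370·25/16 + 3381/3182·1849/7056 = 1/3 ✓
b·Ac: (-58841/23865)·5/8 + 3381/3182·45/28 = 1/6 ✓
b·c³: 13/370·(-125/64) + 3381/3182·79507/592704 = 149/2016 ≠ 1/4 ⇒ order 3.
b·(c∘Ac): 3381/3182·645/784 = 1035/1184 ≠ 1/8
b·Ac²: (-58841/23865)·(-25/32) + 3381/3182·(-225/112) = -5/24 ≠ 1/12
b·A²c: 3381/3182·155/112 = 74865/50912 ≠ 1/24

3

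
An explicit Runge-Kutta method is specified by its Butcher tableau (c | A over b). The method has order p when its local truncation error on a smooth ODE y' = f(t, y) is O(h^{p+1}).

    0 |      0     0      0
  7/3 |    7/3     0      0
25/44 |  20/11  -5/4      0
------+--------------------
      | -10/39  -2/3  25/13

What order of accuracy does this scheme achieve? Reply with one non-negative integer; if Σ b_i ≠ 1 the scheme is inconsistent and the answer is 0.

b = (-10/39, -2/3, 25/13)
c = (0, 7/3, 25/44)
Ac = (0, 0, -35/12)
Σ b_i: (-10/39)·1 + (-2/3)·1 + 25/13·1 = 1 ✓
b·c: (-2/3)·7/3 + 25/13·25/44 = -2383/5148 ≠ 1/2 ⇒ order 1.

1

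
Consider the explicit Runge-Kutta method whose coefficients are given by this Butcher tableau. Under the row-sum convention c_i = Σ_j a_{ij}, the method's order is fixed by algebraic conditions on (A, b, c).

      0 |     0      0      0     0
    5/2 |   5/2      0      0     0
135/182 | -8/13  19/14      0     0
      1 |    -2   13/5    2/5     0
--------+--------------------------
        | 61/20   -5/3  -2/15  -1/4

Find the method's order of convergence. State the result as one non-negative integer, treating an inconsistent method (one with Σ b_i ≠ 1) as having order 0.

1

b = (61/20, -5/3, -2/15, -1/4)
c = (0, 5/2, 135/182, 1)
Ac = (0, 0, 95/28, 1237/182)
Σ b_i: 61/20·1 + (-5/3)·1 + (-2/15)·1 + (-1/4)·1 = 1 ✓
b·c: (-5/3)·5/2 + (-2/15)·135/182 + (-1/4)·1 = -4931/1092 ≠ 1/2 ⇒ order 1.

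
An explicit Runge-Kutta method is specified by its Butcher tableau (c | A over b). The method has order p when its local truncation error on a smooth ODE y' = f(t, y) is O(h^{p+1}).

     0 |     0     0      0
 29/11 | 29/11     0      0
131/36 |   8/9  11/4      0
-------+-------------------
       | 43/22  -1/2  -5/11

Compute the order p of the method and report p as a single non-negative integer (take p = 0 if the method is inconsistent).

b = (43/22, -1/2, -5/11)
c = (0, 29/11, 131/36)
Ac = (0, 0, 29/4)
Σ b_i: 43/22·1 + (-1/2)·1 + (-5/11)·1 = 1 ✓
b·c: (-1/2)·29/11 + (-5/11)·131/36 = -107/36 ≠ 1/2 ⇒ order 1.

1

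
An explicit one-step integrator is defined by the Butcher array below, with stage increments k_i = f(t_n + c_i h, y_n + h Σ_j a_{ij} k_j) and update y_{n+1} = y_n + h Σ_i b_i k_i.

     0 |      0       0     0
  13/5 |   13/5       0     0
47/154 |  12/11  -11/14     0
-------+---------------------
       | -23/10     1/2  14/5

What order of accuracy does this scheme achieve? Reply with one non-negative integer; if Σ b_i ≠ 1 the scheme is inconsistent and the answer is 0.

b = (-23/10, 1/2, 14/5)
c = (0, 13/5, 47/154)
Ac = (0, 0, -143/70)
Σ b_i: (-23/10)·1 + 1/2·1 + 14/5·1 = 1 ✓
b·c: 1/2·13/5 + 14/5·47/154 = 237/110 ≠ 1/2 ⇒ order 1.

1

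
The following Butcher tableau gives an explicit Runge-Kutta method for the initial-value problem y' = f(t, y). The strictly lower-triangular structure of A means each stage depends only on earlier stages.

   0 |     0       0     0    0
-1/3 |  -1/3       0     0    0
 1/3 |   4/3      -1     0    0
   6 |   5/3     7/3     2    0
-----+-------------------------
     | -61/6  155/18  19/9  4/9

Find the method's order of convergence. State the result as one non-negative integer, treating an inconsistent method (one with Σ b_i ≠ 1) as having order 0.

b = (-61/6, 155/18, 19/9, 4/9)
c = (0, -1/3, 1/3, 6)
Ac = (0, 0, 1/3, -1/9)
Σ b_i: (-61/6)·1 + 155/18·1 + 19/9·1 + 4/9·1 = 1 ✓
b·c: 155/18·(-1/3) + 19/9·1/3 + 4/9·6 = 1/2 ✓
b·c²: 155/18·1/9 + 19/9·1/9 + 4/9·36 = 2785/162 ≠ 1/3 ⇒ order 2.
b·Ac: 19/9·1/3 + 4/9·(-1/9) = 53/81 ≠ 1/6

2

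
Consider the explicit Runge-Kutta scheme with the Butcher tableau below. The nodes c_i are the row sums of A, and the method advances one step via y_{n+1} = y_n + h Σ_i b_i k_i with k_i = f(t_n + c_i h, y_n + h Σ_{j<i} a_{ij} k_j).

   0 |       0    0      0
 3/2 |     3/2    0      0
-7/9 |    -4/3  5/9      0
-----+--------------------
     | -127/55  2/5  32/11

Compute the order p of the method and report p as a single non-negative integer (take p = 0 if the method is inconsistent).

1

b = (-127/55, 2/5, 32/11)
c = (0, 3/2, -7/9)
Ac = (0, 0, 5/6)
Σ b_i: (-127/55)·1 + 2/5·1 + 32/11·1 = 1 ✓
b·c: 2/5·3/2 + 32/11·(-7/9) = -823/495 ≠ 1/2 ⇒ order 1.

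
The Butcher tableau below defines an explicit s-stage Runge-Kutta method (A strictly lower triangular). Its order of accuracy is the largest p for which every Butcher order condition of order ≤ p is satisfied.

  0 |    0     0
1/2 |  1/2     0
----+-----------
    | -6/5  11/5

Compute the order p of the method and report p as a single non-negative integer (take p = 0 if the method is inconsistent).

1

b = (-6/5, 11/5)
c = (0, 1/2)
Σ b_i: (-6/5)·1 + 11/5·1 = 1 ✓
b·c: 11/5·1/2 = 11/10 ≠ 1/2 ⇒ order 1.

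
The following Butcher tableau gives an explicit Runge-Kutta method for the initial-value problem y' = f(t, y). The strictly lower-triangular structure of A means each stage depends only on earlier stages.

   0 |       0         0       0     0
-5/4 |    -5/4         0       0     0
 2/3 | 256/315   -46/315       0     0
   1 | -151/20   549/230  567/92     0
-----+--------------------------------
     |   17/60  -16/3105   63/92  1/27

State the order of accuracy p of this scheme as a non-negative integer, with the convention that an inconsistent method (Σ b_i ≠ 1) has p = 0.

4

b = (17/60, -16/3105, 63/92, 1/27)
c = (0, -5/4, 2/3, 1)
Ac = (0, 0, 23/126, 9/8)
Σ b_i: 17/60·1 + (-16/3105)·1 + 63/92·1 + 1/27·1 = 1 ✓
b·c: (-16/3105)·(-5/4) + 63/92·2/3 + 1/27·1 = 1/2 ✓
b·c²: (-16/3105)·25/16 + 63/92·4/9 + 1/27·1 = 1/3 ✓
b·Ac: 63/92·23/126 + 1/27·9/8 = 1/6 ✓
b·c³: (-16/3105)·(-125/64) + 63/92·8/27 + 1/27·1 = 1/4 ✓
b·(c∘Ac): 63/92·23/189 + 1/27·9/8 = 1/8 ✓
b·Ac²: 63/92·(-115/504) + 1/27·207/32 = 1/12 ✓
b·A²c: 1/27·9/8 = 1/24 ✓; 4 stages ⇒ order 4.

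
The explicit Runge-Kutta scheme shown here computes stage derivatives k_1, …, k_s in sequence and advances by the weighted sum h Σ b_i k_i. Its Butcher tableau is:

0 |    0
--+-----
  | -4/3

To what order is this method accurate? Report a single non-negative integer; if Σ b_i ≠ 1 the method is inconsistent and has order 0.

0

b = (-4/3)
c = (0)
Σ b_i: (-4/3)·1 = -4/3 ≠ 1 ⇒ order 0.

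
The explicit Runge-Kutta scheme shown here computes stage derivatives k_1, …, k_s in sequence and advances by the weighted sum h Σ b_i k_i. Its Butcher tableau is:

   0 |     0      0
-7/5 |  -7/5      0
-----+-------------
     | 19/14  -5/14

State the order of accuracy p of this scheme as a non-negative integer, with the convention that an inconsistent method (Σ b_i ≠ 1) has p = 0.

2

b = (19/14, -5/14)
c = (0, -7/5)
Σ b_i: 19/14·1 + (-5/14)·1 = 1 ✓
b·c: (-5/14)·(-7/5) = 1/2 ✓; 2 stages ⇒ order 2.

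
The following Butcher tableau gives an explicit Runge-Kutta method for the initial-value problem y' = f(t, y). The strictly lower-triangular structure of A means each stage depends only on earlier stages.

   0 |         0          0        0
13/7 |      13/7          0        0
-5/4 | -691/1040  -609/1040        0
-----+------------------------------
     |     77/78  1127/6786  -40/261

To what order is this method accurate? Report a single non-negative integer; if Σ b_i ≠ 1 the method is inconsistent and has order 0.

b = (77/78, 1127/6786, -40/261)
c = (0, 13/7, -5/4)
Ac = (0, 0, -87/80)
Σ b_i: 77/78·1 + 1127/6786·1 + (-40/261)·1 = 1 ✓
b·c: 1127/6786·13/7 + (-40/261)·(-5/4) = 1/2 ✓
b·c²: 1127/6786·169/49 + (-40/261)·25/16 = 1/3 ✓
b·Ac: (-40/261)·(-87/80) = 1/6 ✓; 3 stages ⇒ order 3.

3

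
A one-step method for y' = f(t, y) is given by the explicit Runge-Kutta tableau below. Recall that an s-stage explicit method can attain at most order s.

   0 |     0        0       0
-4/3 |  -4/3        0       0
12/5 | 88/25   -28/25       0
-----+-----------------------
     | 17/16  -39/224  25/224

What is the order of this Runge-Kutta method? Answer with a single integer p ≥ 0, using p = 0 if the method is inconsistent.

b = (17/16, -39/224, 25/224)
c = (0, -4/3, 12/5)
Ac = (0, 0, 112/75)
Σ b_i: 17/16·1 + (-39/224)·1 + 25/224·1 = 1 ✓
b·c: (-39/224)·(-4/3) + 25/224·12/5 = 1/2 ✓
b·c²: (-39/224)·16/9 + 25/224·144/25 = 1/3 ✓
b·Ac: 25/224·112/75 = 1/6 ✓; 3 stages ⇒ order 3.

3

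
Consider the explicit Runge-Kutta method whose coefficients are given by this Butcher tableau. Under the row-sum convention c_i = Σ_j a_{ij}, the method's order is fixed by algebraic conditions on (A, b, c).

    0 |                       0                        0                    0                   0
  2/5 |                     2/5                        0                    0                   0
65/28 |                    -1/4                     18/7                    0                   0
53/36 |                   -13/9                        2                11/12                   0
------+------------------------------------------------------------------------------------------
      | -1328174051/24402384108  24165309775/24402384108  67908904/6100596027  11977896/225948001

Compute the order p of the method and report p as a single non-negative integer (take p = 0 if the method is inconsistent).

3

b = (-1328174051/24402384108, 24165309775/24402384108, 67908904/6100596027, 11977896/225948001)
c = (0, 2/5, 65/28, 53/36)
Ac = (0, 0, 36/35, 4919/1680)
Σ b_i: (-1328174051/24402384108)·1 + 24165309775/24402384108·1 + 67908904/6100596027·1 + 11977896/225948001·1 = 1 ✓
b·c: 24165309775/24402384108·2/5 + 67908904/6100596027·65/28 + 11977896/225948001·53/36 = 1/2 ✓
b·c²: 24165309775/24402384108·4/25 + 67908904/6100596027·4225/784 + 11977896/225948001·2809/1296 = 1/3 ✓
b·Ac: 67908904/6100596027·36/35 + 11977896/225948001·4919/1680 = 1/6 ✓
b·c³: 24165309775/24402384108·8/125 + 67908904/6100596027·274625/21952 + 11977896/225948001·148877/46656 = 2857889120329/7686750994020 ≠ 1/4 ⇒ order 3.
b·(c∘Ac): 67908904/6100596027·117/49 + 11977896/225948001·260707/60480 = 20749624739/81341280360 ≠ 1/8
b·Ac²: 67908904/6100596027·72/175 + 11977896/225948001·1237139/235200 = 53791813541/189796320840 ≠ 1/12
b·A²c: 11977896/225948001·33/35 = 56467224/1129740005 ≠ 1/24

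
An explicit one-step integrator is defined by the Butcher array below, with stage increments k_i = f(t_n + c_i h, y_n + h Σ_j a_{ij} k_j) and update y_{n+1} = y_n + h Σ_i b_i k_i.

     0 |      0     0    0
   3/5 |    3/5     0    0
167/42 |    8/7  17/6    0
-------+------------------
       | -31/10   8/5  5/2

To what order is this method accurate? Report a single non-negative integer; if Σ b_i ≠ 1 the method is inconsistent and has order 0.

1

b = (-31/10, 8/5, 5/2)
c = (0, 3/5, 167/42)
Ac = (0, 0, 17/10)
Σ b_i: (-31/10)·1 + 8/5·1 + 5/2·1 = 1 ✓
b·c: 8/5·3/5 + 5/2·167/42 = 22891/2100 ≠ 1/2 ⇒ order 1.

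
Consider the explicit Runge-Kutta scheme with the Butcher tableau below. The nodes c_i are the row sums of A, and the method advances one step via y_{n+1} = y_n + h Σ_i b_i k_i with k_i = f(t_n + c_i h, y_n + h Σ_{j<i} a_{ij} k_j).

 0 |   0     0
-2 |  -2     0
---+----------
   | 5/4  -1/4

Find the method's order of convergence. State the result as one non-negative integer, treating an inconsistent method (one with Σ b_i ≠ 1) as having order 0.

2

b = (5/4, -1/4)
c = (0, -2)
Σ b_i: 5/4·1 + (-1/4)·1 = 1 ✓
b·c: (-1/4)·(-2) = 1/2 ✓; 2 stages ⇒ order 2.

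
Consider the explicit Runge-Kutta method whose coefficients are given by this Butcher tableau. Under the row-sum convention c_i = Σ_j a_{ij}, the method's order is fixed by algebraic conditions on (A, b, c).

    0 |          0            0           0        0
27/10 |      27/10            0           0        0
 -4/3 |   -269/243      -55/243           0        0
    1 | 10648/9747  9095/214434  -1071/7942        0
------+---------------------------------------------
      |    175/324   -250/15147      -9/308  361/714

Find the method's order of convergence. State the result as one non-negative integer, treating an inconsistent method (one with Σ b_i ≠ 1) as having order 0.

b = (175/324, -250/15147, -9/308, 361/714)
c = (0, 27/10, -4/3, 1)
Ac = (0, 0, -11/18, 425/1444)
Σ b_i: 175/324·1 + (-250/15147)·1 + (-9/308)·1 + 361/714·1 = 1 ✓
b·c: (-250/15147)·27/10 + (-9/308)·(-4/3) + 361/714·1 = 1/2 ✓
b·c²: (-250/15147)·729/100 + (-9/308)·16/9 + 361/714·1 = 1/3 ✓
b·Ac: (-9/308)·(-11/18) + 361/714·425/1444 = 1/6 ✓
b·c³: (-250/15147)·19683/1000 + (-9/308)·(-64/27) + 361/714·1 = 1/4 ✓
b·(c∘Ac): (-9/308)·22/27 + 361/714·425/1444 = 1/8 ✓
b·Ac²: (-9/308)·(-33/20) + 361/714·1003/14440 = 1/12 ✓
b·A²c: 361/714·119/1444 = 1/24 ✓; 4 stages ⇒ order 4.

4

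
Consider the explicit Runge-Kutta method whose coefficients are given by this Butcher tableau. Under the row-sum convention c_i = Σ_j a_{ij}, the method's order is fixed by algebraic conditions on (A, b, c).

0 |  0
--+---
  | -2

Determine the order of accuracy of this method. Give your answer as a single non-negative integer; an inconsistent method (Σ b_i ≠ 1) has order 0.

0

b = (-2)
c = (0)
Σ b_i: (-2)·1 = -2 ≠ 1 ⇒ order 0.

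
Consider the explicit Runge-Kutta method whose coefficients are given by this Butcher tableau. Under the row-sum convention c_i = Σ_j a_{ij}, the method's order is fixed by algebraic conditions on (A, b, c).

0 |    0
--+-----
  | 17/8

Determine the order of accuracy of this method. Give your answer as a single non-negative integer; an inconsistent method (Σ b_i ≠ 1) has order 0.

b = (17/8)
c = (0)
Σ b_i: 17/8·1 = 17/8 ≠ 1 ⇒ order 0.

0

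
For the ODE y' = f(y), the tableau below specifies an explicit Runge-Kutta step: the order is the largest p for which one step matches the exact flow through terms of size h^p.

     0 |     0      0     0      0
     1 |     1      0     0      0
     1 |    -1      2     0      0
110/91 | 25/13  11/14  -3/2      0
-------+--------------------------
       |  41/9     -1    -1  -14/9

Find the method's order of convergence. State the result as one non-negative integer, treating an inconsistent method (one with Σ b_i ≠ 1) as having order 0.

1

b = (41/9, -1, -1, -14/9)
c = (0, 1, 1, 110/91)
Ac = (0, 0, 2, -5/7)
Σ b_i: 41/9·1 + (-1)·1 + (-1)·1 + (-14/9)·1 = 1 ✓
b·c: (-1)·1 + (-1)·1 + (-14/9)·110/91 = -454/117 ≠ 1/2 ⇒ order 1.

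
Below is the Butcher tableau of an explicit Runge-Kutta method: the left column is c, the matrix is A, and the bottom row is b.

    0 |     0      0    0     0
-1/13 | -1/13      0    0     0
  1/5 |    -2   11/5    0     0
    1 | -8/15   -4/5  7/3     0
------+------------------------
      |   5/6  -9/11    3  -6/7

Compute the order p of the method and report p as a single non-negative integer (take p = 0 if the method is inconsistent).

0

b = (5/6, -9/11, 3, -6/7)
c = (0, -1/13, 1/5, 1)
Ac = (0, 0, -11/65, 103/195)
Σ b_i: 5/6·1 + (-9/11)·1 + 3·1 + (-6/7)·1 = 997/462 ≠ 1 ⇒ order 0.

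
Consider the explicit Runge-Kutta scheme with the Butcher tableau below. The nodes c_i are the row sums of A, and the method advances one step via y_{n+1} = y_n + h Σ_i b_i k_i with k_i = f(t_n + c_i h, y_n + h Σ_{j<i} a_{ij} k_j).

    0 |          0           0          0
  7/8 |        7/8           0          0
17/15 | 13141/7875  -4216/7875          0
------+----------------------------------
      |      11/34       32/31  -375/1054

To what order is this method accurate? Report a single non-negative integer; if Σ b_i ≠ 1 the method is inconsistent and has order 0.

b = (11/34, 32/31, -375/1054)
c = (0, 7/8, 17/15)
Ac = (0, 0, -527/1125)
Σ b_i: 11/34·1 + 32/31·1 + (-375/1054)·1 = 1 ✓
b·c: 32/31·7/8 + (-375/1054)·17/15 = 1/2 ✓
b·c²: 32/31·49/64 + (-375/1054)·289/225 = 1/3 ✓
b·Ac: (-375/1054)·(-527/1125) = 1/6 ✓; 3 stages ⇒ order 3.

3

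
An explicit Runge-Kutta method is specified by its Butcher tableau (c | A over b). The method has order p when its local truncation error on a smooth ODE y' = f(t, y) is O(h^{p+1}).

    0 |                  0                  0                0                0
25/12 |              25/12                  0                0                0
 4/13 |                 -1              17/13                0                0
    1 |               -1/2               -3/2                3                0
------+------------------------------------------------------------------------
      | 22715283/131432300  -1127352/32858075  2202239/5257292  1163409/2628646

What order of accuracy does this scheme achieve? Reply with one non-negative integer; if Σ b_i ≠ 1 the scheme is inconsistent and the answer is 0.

b = (22715283/131432300, -1127352/32858075, 2202239/5257292, 1163409/2628646)
c = (0, 25/12, 4/13, 1)
Ac = (0, 0, 425/156, -229/104)
Σ b_i: 22715283/131432300·1 + (-1127352/32858075)·1 + 2202239/5257292·1 + 1163409/2628646·1 = 1 ✓
b·c: (-1127352/32858075)·25/12 + 2202239/5257292·4/13 + 1163409/2628646·1 = 1/2 ✓
b·c²: (-1127352/32858075)·625/144 + 2202239/5257292·16/169 + 1163409/2628646·1 = 1/3 ✓
b·Ac: 2202239/5257292·425/156 + 1163409/2628646·(-229/104) = 1/6 ✓
b·c³: (-1127352/32858075)·15625/1728 + 2202239/5257292·64/2197 + 1163409/2628646·1 = 177831499/1230206328 ≠ 1/4 ⇒ order 3.
b·(c∘Ac): 2202239/5257292·425/507 + 1163409/2628646·(-229/104) = -39328991/63087504 ≠ 1/8
b·Ac²: 2202239/5257292·10625/1872 + 1163409/2628646·(-101017/16224) = -465269221/1230206328 ≠ 1/12
b·A²c: 1163409/2628646·425/52 = 38034525/10514584 ≠ 1/24

3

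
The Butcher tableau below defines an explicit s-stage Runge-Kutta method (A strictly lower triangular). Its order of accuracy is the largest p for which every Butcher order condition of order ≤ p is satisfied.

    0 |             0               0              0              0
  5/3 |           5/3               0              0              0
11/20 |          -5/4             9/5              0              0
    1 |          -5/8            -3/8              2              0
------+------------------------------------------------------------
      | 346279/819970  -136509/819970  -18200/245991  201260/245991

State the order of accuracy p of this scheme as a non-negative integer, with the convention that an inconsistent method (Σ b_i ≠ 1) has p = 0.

3

b = (346279/819970, -136509/819970, -18200/245991, 201260/245991)
c = (0, 5/3, 11/20, 1)
Ac = (0, 0, 3, 19/40)
Σ b_i: 346279/819970·1 + (-136509/819970)·1 + (-18200/245991)·1 + 201260/245991·1 = 1 ✓
b·c: (-136509/819970)·5/3 + (-18200/245991)·11/20 + 201260/245991·1 = 1/2 ✓
b·c²: (-136509/819970)·25/9 + (-18200/245991)·121/400 + 201260/245991·1 = 1/3 ✓
b·Ac: (-18200/245991)·3 + 201260/245991·19/40 = 1/6 ✓
b·c³: (-136509/819970)·125/27 + (-18200/245991)·1331/8000 + 201260/245991·1 = 1036337/29518920 ≠ 1/4 ⇒ order 3.
b·(c∘Ac): (-18200/245991)·33/20 + 201260/245991·19/40 = 131137/491982 ≠ 1/8
b·Ac²: (-18200/245991)·5 + 201260/245991·(-131/300) = -2683253/3689865 ≠ 1/12
b·A²c: 201260/245991·6 = 402520/81997 ≠ 1/24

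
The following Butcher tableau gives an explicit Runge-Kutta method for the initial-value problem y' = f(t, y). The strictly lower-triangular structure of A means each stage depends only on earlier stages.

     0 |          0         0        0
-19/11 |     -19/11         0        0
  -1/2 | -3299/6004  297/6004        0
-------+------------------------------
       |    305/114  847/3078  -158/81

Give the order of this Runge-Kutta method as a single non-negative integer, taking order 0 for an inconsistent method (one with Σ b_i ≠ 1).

3

b = (305/114, 847/3078, -158/81)
c = (0, -19/11, -1/2)
Ac = (0, 0, -27/316)
Σ b_i: 305/114·1 + 847/3078·1 + (-158/81)·1 = 1 ✓
b·c: 847/3078·(-19/11) + (-158/81)·(-1/2) = 1/2 ✓
b·c²: 847/3078·361/121 + (-158/81)·1/4 = 1/3 ✓
b·Ac: (-158/81)·(-27/316) = 1/6 ✓; 3 stages ⇒ order 3.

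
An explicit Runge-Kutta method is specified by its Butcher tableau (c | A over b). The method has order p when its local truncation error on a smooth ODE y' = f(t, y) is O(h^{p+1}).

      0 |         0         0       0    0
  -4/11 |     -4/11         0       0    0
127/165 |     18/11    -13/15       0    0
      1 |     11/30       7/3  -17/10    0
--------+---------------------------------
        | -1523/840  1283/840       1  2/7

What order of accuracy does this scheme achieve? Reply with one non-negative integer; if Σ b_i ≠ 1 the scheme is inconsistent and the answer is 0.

2

b = (-1523/840, 1283/840, 1, 2/7)
c = (0, -4/11, 127/165, 1)
Ac = (0, 0, 52/165, -3559/1650)
Σ b_i: (-1523/840)·1 + 1283/840·1 + 1·1 + 2/7·1 = 1 ✓
b·c: 1283/840·(-4/11) + 1·127/165 + 2/7·1 = 1/2 ✓
b·c²: 1283/840·16/121 + 1·16129/27225 + 2/7·1 = 18713/17325 ≠ 1/3 ⇒ order 2.
b·Ac: 1·52/165 + 2/7·(-3559/1650) = -1739/5775 ≠ 1/6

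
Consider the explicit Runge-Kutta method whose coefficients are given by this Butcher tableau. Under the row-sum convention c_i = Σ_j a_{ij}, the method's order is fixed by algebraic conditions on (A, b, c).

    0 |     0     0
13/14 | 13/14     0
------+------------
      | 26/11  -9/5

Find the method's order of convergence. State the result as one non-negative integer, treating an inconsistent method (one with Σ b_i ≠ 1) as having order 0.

b = (26/11, -9/5)
c = (0, 13/14)
Σ b_i: 26/11·1 + (-9/5)·1 = 31/55 ≠ 1 ⇒ order 0.

0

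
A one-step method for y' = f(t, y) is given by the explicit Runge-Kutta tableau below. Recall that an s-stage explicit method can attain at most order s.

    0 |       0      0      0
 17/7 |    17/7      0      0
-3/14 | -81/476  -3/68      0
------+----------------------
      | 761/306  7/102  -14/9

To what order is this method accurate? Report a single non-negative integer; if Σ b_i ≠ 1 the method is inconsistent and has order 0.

b = (761/306, 7/102, -14/9)
c = (0, 17/7, -3/14)
Ac = (0, 0, -3/28)
Σ b_i: 761/306·1 + 7/102·1 + (-14/9)·1 = 1 ✓
b·c: 7/102·17/7 + (-14/9)·(-3/14) = 1/2 ✓
b·c²: 7/102·289/49 + (-14/9)·9/196 = 1/3 ✓
b·Ac: (-14/9)·(-3/28) = 1/6 ✓; 3 stages ⇒ order 3.

3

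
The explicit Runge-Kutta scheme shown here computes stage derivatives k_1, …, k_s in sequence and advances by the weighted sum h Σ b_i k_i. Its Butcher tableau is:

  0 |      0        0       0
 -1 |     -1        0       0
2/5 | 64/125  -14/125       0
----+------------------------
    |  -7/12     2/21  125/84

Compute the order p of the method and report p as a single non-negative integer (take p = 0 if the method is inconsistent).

3

b = (-7/12, 2/21, 125/84)
c = (0, -1, 2/5)
Ac = (0, 0, 14/125)
Σ b_i: (-7/12)·1 + 2/21·1 + 125/84·1 = 1 ✓
b·c: 2/21·(-1) + 125/84·2/5 = 1/2 ✓
b·c²: 2/21·1 + 125/84·4/25 = 1/3 ✓
b·Ac: 125/84·14/125 = 1/6 ✓; 3 stages ⇒ order 3.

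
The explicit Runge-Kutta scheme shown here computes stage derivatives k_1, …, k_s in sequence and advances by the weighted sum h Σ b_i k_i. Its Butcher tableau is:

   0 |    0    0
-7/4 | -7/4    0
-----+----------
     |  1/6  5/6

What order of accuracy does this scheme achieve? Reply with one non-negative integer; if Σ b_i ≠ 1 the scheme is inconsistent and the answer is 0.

b = (1/6, 5/6)
c = (0, -7/4)
Σ b_i: 1/6·1 + 5/6·1 = 1 ✓
b·c: 5/6·(-7/4) = -35/24 ≠ 1/2 ⇒ order 1.

1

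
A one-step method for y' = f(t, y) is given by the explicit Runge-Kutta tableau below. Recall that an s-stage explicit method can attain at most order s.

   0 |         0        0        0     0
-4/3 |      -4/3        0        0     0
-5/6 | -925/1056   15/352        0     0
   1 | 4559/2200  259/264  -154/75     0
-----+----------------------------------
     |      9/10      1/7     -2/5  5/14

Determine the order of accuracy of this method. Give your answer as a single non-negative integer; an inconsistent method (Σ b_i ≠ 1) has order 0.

4

b = (9/10, 1/7, -2/5, 5/14)
c = (0, -4/3, -5/6, 1)
Ac = (0, 0, -5/88, 133/330)
Σ b_i: 9/10·1 + 1/7·1 + (-2/5)·1 + 5/14·1 = 1 ✓
b·c: 1/7·(-4/3) + (-2/5)·(-5/6) + 5/14·1 = 1/2 ✓
b·c²: 1/7·16/9 + (-2/5)·25/36 + 5/14·1 = 1/3 ✓
b·Ac: (-2/5)·(-5/88) + 5/14·133/330 = 1/6 ✓
b·c³: 1/7·(-64/27) + (-2/5)·(-125/216) + 5/14·1 = 1/4 ✓
b·(c∘Ac): (-2/5)·25/528 + 5/14·133/330 = 1/8 ✓
b·Ac²: (-2/5)·5/66 + 5/14·7/22 = 1/12 ✓
b·A²c: 5/14·7/60 = 1/24 ✓; 4 stages ⇒ order 4.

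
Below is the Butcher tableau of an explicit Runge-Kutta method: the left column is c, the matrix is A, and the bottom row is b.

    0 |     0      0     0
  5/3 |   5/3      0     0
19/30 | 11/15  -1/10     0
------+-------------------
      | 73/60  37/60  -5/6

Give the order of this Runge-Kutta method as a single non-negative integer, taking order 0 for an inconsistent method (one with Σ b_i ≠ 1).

2

b = (73/60, 37/60, -5/6)
c = (0, 5/3, 19/30)
Ac = (0, 0, -1/6)
Σ b_i: 73/60·1 + 37/60·1 + (-5/6)·1 = 1 ✓
b·c: 37/60·5/3 + (-5/6)·19/30 = 1/2 ✓
b·c²: 37/60·25/9 + (-5/6)·361/900 = 1489/1080 ≠ 1/3 ⇒ order 2.
b·Ac: (-5/6)·(-1/6) = 5/36 ≠ 1/6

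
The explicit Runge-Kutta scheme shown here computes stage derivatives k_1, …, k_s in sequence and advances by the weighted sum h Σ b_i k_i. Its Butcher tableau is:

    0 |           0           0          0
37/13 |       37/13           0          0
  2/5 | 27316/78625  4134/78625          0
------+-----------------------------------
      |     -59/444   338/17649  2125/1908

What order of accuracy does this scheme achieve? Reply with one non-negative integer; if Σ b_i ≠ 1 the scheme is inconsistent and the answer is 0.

b = (-59/444, 338/17649, 2125/1908)
c = (0, 37/13, 2/5)
Ac = (0, 0, 318/2125)
Σ b_i: (-59/444)·1 + 338/17649·1 + 2125/1908·1 = 1 ✓
b·c: 338/17649·37/13 + 2125/1908·2/5 = 1/2 ✓
b·c²: 338/17649·1369/169 + 2125/1908·4/25 = 1/3 ✓
b·Ac: 2125/1908·318/2125 = 1/6 ✓; 3 stages ⇒ order 3.

3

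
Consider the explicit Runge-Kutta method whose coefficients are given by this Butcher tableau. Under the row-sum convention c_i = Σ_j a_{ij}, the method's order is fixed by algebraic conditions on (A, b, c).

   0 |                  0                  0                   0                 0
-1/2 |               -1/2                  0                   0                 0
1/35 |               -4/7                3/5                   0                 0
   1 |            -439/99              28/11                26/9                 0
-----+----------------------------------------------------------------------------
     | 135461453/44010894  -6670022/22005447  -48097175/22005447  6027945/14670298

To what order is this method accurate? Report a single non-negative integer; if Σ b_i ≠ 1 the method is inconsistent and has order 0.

3

b = (135461453/44010894, -6670022/22005447, -48097175/22005447, 6027945/14670298)
c = (0, -1/2, 1/35, 1)
Ac = (0, 0, -3/10, -4124/3465)
Σ b_i: 135461453/44010894·1 + (-6670022/22005447)·1 + (-48097175/22005447)·1 + 6027945/14670298·1 = 1 ✓
b·c: (-6670022/22005447)·(-1/2) + (-48097175/22005447)·1/35 + 6027945/14670298·1 = 1/2 ✓
b·c²: (-6670022/22005447)·1/4 + (-48097175/22005447)·1/1225 + 6027945/14670298·1 = 1/3 ✓
b·Ac: (-48097175/22005447)·(-3/10) + 6027945/14670298·(-4124/3465) = 1/6 ✓
b·c³: (-6670022/22005447)·(-1/8) + (-48097175/22005447)·1/42875 + 6027945/14670298·1 = 65830323/146702980 ≠ 1/4 ⇒ order 3.
b·(c∘Ac): (-48097175/22005447)·(-3/350) + 6027945/14670298·(-4124/3465) = -20698633/44010894 ≠ 1/8
b·Ac²: (-48097175/22005447)·3/20 + 6027945/14670298·77461/121275 = -201502757/3080762580 ≠ 1/12
b·A²c: 6027945/14670298·(-13/15) = -5224219/14670298 ≠ 1/24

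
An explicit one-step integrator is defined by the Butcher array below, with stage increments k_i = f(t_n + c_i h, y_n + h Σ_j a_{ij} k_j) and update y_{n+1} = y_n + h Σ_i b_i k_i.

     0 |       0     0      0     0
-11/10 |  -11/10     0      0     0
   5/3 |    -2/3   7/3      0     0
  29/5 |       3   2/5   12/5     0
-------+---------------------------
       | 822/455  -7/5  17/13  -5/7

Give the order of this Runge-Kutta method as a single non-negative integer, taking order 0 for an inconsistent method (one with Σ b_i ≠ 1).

b = (822/455, -7/5, 17/13, -5/7)
c = (0, -11/10, 5/3, 29/5)
Ac = (0, 0, -77/30, 89/25)
Σ b_i: 822/455·1 + (-7/5)·1 + 17/13·1 + (-5/7)·1 = 1 ✓
b·c: (-7/5)·(-11/10) + 17/13·5/3 + (-5/7)·29/5 = -5779/13650 ≠ 1/2 ⇒ order 1.

1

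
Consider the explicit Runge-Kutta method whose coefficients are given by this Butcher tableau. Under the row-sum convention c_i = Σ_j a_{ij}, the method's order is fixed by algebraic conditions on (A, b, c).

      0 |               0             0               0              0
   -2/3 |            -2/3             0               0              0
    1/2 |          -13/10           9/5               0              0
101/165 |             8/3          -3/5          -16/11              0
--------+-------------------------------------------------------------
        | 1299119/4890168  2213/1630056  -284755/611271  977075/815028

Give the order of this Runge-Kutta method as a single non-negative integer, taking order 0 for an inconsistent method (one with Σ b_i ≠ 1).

b = (1299119/4890168, 2213/1630056, -284755/611271, 977075/815028)
c = (0, -2/3, 1/2, 101/165)
Ac = (0, 0, -6/5, -18/55)
Σ b_i: 1299119/4890168·1 + 2213/1630056·1 + (-284755/611271)·1 + 977075/815028·1 = 1 ✓
b·c: 2213/1630056·(-2/3) + (-284755/611271)·1/2 + 977075/815028·101/165 = 1/2 ✓
b·c²: 2213/1630056·4/9 + (-284755/611271)·1/4 + 977075/815028·10201/27225 = 1/3 ✓
b·Ac: (-284755/611271)·(-6/5) + 977075/815028·(-18/55) = 1/6 ✓
b·c³: 2213/1630056·(-8/27) + (-284755/611271)·1/8 + 977075/815028·1030301/4492125 = 523647001/2420633160 ≠ 1/4 ⇒ order 3.
b·(c∘Ac): (-284755/611271)·(-3/5) + 977075/815028·(-606/3025) = 16033/407514 ≠ 1/8
b·Ac²: (-284755/611271)·4/5 + 977075/815028·(-104/165) = -229898/203757 ≠ 1/12
b·A²c: 977075/815028·96/55 = 142120/67919 ≠ 1/24

3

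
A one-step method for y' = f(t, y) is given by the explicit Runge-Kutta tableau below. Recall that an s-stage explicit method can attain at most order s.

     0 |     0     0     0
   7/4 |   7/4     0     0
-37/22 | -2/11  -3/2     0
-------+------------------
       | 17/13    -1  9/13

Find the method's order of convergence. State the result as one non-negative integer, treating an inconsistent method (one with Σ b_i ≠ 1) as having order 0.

b = (17/13, -1, 9/13)
c = (0, 7/4, -37/22)
Ac = (0, 0, -21/8)
Σ b_i: 17/13·1 + (-1)·1 + 9/13·1 = 1 ✓
b·c: (-1)·7/4 + 9/13·(-37/22) = -1667/572 ≠ 1/2 ⇒ order 1.

1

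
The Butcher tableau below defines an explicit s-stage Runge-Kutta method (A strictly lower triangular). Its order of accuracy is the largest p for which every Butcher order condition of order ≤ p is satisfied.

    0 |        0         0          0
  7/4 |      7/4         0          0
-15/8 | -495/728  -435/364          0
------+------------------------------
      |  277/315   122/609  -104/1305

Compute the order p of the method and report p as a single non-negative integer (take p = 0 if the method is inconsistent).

b = (277/315, 122/609, -104/1305)
c = (0, 7/4, -15/8)
Ac = (0, 0, -435/208)
Σ b_i: 277/315·1 + 122/609·1 + (-104/1305)·1 = 1 ✓
b·c: 122/609·7/4 + (-104/1305)·(-15/8) = 1/2 ✓
b·c²: 122/609·49/16 + (-104/1305)·225/64 = 1/3 ✓
b·Ac: (-104/1305)·(-435/208) = 1/6 ✓; 3 stages ⇒ order 3.

3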